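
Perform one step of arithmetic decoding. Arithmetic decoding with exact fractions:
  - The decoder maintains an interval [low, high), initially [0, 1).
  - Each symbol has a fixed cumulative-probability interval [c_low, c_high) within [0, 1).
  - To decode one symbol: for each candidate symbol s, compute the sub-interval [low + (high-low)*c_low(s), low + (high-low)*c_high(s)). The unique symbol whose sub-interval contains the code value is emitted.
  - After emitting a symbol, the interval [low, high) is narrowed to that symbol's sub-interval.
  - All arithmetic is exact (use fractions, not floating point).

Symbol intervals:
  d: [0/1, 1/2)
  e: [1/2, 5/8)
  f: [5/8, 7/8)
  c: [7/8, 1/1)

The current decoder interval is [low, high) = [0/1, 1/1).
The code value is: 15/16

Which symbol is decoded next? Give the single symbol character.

Answer: c

Derivation:
Interval width = high − low = 1/1 − 0/1 = 1/1
Scaled code = (code − low) / width = (15/16 − 0/1) / 1/1 = 15/16
  d: [0/1, 1/2) 
  e: [1/2, 5/8) 
  f: [5/8, 7/8) 
  c: [7/8, 1/1) ← scaled code falls here ✓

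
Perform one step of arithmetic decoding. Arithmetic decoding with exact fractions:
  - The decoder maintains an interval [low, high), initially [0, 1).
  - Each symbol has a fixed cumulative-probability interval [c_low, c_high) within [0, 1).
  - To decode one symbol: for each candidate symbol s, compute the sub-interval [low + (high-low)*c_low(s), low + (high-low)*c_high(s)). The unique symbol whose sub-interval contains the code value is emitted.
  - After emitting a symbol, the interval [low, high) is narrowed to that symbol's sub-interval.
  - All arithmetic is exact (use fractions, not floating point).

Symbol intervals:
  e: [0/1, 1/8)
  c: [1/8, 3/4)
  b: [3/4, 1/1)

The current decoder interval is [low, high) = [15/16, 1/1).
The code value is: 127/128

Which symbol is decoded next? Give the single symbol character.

Answer: b

Derivation:
Interval width = high − low = 1/1 − 15/16 = 1/16
Scaled code = (code − low) / width = (127/128 − 15/16) / 1/16 = 7/8
  e: [0/1, 1/8) 
  c: [1/8, 3/4) 
  b: [3/4, 1/1) ← scaled code falls here ✓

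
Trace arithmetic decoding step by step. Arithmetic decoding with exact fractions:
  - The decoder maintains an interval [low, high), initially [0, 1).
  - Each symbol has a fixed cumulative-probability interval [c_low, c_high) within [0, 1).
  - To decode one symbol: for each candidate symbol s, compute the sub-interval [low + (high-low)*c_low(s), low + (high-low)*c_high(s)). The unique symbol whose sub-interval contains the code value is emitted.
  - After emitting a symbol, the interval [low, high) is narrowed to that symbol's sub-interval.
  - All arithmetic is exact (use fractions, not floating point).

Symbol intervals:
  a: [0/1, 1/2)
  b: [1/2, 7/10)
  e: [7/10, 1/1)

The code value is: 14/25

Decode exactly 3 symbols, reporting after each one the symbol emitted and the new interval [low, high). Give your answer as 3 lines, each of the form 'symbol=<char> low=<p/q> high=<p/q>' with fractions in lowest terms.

Answer: symbol=b low=1/2 high=7/10
symbol=a low=1/2 high=3/5
symbol=b low=11/20 high=57/100

Derivation:
Step 1: interval [0/1, 1/1), width = 1/1 - 0/1 = 1/1
  'a': [0/1 + 1/1*0/1, 0/1 + 1/1*1/2) = [0/1, 1/2)
  'b': [0/1 + 1/1*1/2, 0/1 + 1/1*7/10) = [1/2, 7/10) <- contains code 14/25
  'e': [0/1 + 1/1*7/10, 0/1 + 1/1*1/1) = [7/10, 1/1)
  emit 'b', narrow to [1/2, 7/10)
Step 2: interval [1/2, 7/10), width = 7/10 - 1/2 = 1/5
  'a': [1/2 + 1/5*0/1, 1/2 + 1/5*1/2) = [1/2, 3/5) <- contains code 14/25
  'b': [1/2 + 1/5*1/2, 1/2 + 1/5*7/10) = [3/5, 16/25)
  'e': [1/2 + 1/5*7/10, 1/2 + 1/5*1/1) = [16/25, 7/10)
  emit 'a', narrow to [1/2, 3/5)
Step 3: interval [1/2, 3/5), width = 3/5 - 1/2 = 1/10
  'a': [1/2 + 1/10*0/1, 1/2 + 1/10*1/2) = [1/2, 11/20)
  'b': [1/2 + 1/10*1/2, 1/2 + 1/10*7/10) = [11/20, 57/100) <- contains code 14/25
  'e': [1/2 + 1/10*7/10, 1/2 + 1/10*1/1) = [57/100, 3/5)
  emit 'b', narrow to [11/20, 57/100)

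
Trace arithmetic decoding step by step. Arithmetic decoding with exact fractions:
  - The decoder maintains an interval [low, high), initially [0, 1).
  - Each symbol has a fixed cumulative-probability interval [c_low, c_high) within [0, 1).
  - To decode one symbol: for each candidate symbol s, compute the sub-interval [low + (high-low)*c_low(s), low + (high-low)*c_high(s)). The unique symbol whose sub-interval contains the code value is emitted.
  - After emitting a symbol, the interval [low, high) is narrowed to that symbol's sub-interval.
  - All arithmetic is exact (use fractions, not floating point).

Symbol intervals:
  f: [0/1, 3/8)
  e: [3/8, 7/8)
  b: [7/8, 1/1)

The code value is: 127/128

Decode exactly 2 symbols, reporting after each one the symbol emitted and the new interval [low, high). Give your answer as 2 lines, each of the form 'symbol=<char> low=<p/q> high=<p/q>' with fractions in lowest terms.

Step 1: interval [0/1, 1/1), width = 1/1 - 0/1 = 1/1
  'f': [0/1 + 1/1*0/1, 0/1 + 1/1*3/8) = [0/1, 3/8)
  'e': [0/1 + 1/1*3/8, 0/1 + 1/1*7/8) = [3/8, 7/8)
  'b': [0/1 + 1/1*7/8, 0/1 + 1/1*1/1) = [7/8, 1/1) <- contains code 127/128
  emit 'b', narrow to [7/8, 1/1)
Step 2: interval [7/8, 1/1), width = 1/1 - 7/8 = 1/8
  'f': [7/8 + 1/8*0/1, 7/8 + 1/8*3/8) = [7/8, 59/64)
  'e': [7/8 + 1/8*3/8, 7/8 + 1/8*7/8) = [59/64, 63/64)
  'b': [7/8 + 1/8*7/8, 7/8 + 1/8*1/1) = [63/64, 1/1) <- contains code 127/128
  emit 'b', narrow to [63/64, 1/1)

Answer: symbol=b low=7/8 high=1/1
symbol=b low=63/64 high=1/1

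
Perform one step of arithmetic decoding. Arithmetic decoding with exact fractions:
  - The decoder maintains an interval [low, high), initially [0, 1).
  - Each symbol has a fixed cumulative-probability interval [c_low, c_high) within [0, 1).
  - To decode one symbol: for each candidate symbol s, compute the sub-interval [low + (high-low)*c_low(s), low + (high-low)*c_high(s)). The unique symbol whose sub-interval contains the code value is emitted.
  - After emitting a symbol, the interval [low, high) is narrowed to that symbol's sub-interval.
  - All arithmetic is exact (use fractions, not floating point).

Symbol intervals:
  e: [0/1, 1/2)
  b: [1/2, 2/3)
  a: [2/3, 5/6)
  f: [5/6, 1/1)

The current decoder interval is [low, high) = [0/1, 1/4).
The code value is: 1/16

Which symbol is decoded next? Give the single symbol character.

Interval width = high − low = 1/4 − 0/1 = 1/4
Scaled code = (code − low) / width = (1/16 − 0/1) / 1/4 = 1/4
  e: [0/1, 1/2) ← scaled code falls here ✓
  b: [1/2, 2/3) 
  a: [2/3, 5/6) 
  f: [5/6, 1/1) 

Answer: e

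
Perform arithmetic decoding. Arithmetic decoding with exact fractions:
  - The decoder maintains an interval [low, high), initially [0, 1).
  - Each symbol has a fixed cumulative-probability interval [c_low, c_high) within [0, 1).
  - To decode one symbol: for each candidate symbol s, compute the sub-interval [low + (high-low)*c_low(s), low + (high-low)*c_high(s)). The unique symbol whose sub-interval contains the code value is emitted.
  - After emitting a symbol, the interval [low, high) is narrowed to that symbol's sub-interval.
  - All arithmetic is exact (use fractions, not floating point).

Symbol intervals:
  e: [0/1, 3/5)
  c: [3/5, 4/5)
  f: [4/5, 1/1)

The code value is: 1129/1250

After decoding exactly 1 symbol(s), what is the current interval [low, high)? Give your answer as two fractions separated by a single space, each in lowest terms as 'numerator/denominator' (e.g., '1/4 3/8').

Step 1: interval [0/1, 1/1), width = 1/1 - 0/1 = 1/1
  'e': [0/1 + 1/1*0/1, 0/1 + 1/1*3/5) = [0/1, 3/5)
  'c': [0/1 + 1/1*3/5, 0/1 + 1/1*4/5) = [3/5, 4/5)
  'f': [0/1 + 1/1*4/5, 0/1 + 1/1*1/1) = [4/5, 1/1) <- contains code 1129/1250
  emit 'f', narrow to [4/5, 1/1)

Answer: 4/5 1/1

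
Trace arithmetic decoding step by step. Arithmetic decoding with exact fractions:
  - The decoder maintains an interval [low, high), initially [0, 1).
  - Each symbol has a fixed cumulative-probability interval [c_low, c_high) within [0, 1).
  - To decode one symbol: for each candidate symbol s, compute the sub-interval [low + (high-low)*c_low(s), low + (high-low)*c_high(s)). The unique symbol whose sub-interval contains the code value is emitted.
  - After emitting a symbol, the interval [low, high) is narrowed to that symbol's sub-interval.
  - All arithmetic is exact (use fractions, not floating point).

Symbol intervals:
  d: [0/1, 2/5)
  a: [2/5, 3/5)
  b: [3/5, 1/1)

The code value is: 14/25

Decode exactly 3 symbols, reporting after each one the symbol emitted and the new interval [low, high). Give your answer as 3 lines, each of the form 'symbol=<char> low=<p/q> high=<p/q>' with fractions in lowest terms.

Step 1: interval [0/1, 1/1), width = 1/1 - 0/1 = 1/1
  'd': [0/1 + 1/1*0/1, 0/1 + 1/1*2/5) = [0/1, 2/5)
  'a': [0/1 + 1/1*2/5, 0/1 + 1/1*3/5) = [2/5, 3/5) <- contains code 14/25
  'b': [0/1 + 1/1*3/5, 0/1 + 1/1*1/1) = [3/5, 1/1)
  emit 'a', narrow to [2/5, 3/5)
Step 2: interval [2/5, 3/5), width = 3/5 - 2/5 = 1/5
  'd': [2/5 + 1/5*0/1, 2/5 + 1/5*2/5) = [2/5, 12/25)
  'a': [2/5 + 1/5*2/5, 2/5 + 1/5*3/5) = [12/25, 13/25)
  'b': [2/5 + 1/5*3/5, 2/5 + 1/5*1/1) = [13/25, 3/5) <- contains code 14/25
  emit 'b', narrow to [13/25, 3/5)
Step 3: interval [13/25, 3/5), width = 3/5 - 13/25 = 2/25
  'd': [13/25 + 2/25*0/1, 13/25 + 2/25*2/5) = [13/25, 69/125)
  'a': [13/25 + 2/25*2/5, 13/25 + 2/25*3/5) = [69/125, 71/125) <- contains code 14/25
  'b': [13/25 + 2/25*3/5, 13/25 + 2/25*1/1) = [71/125, 3/5)
  emit 'a', narrow to [69/125, 71/125)

Answer: symbol=a low=2/5 high=3/5
symbol=b low=13/25 high=3/5
symbol=a low=69/125 high=71/125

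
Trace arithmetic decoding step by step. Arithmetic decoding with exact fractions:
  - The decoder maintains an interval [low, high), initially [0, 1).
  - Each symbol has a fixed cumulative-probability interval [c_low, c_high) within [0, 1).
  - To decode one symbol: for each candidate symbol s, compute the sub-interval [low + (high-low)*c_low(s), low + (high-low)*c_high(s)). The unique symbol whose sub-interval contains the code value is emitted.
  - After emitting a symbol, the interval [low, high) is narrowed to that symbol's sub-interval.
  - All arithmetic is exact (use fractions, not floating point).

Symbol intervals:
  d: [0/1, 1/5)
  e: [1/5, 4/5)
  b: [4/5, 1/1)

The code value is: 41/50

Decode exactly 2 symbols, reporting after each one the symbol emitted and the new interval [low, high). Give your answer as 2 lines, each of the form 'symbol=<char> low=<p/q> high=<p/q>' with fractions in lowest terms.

Step 1: interval [0/1, 1/1), width = 1/1 - 0/1 = 1/1
  'd': [0/1 + 1/1*0/1, 0/1 + 1/1*1/5) = [0/1, 1/5)
  'e': [0/1 + 1/1*1/5, 0/1 + 1/1*4/5) = [1/5, 4/5)
  'b': [0/1 + 1/1*4/5, 0/1 + 1/1*1/1) = [4/5, 1/1) <- contains code 41/50
  emit 'b', narrow to [4/5, 1/1)
Step 2: interval [4/5, 1/1), width = 1/1 - 4/5 = 1/5
  'd': [4/5 + 1/5*0/1, 4/5 + 1/5*1/5) = [4/5, 21/25) <- contains code 41/50
  'e': [4/5 + 1/5*1/5, 4/5 + 1/5*4/5) = [21/25, 24/25)
  'b': [4/5 + 1/5*4/5, 4/5 + 1/5*1/1) = [24/25, 1/1)
  emit 'd', narrow to [4/5, 21/25)

Answer: symbol=b low=4/5 high=1/1
symbol=d low=4/5 high=21/25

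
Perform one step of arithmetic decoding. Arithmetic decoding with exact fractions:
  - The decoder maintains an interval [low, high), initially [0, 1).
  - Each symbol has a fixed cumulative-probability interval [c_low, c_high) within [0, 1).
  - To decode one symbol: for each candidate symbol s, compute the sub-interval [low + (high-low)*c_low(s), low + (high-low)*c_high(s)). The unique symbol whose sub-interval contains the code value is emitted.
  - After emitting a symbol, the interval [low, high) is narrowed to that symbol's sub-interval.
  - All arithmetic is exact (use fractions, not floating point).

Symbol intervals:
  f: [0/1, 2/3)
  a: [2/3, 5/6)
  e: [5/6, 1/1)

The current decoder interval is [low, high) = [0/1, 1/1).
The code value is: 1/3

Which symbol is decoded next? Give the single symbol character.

Answer: f

Derivation:
Interval width = high − low = 1/1 − 0/1 = 1/1
Scaled code = (code − low) / width = (1/3 − 0/1) / 1/1 = 1/3
  f: [0/1, 2/3) ← scaled code falls here ✓
  a: [2/3, 5/6) 
  e: [5/6, 1/1) 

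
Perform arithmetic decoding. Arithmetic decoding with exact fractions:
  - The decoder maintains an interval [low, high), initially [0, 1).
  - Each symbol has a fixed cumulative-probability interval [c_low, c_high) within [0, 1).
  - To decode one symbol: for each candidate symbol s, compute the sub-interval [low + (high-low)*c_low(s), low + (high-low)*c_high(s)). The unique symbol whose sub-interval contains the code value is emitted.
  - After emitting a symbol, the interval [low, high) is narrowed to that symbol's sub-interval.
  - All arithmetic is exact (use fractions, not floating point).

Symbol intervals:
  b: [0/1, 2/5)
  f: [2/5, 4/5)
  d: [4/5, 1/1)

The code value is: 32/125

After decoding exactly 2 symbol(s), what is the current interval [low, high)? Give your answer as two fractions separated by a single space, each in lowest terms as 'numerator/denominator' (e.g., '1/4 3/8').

Step 1: interval [0/1, 1/1), width = 1/1 - 0/1 = 1/1
  'b': [0/1 + 1/1*0/1, 0/1 + 1/1*2/5) = [0/1, 2/5) <- contains code 32/125
  'f': [0/1 + 1/1*2/5, 0/1 + 1/1*4/5) = [2/5, 4/5)
  'd': [0/1 + 1/1*4/5, 0/1 + 1/1*1/1) = [4/5, 1/1)
  emit 'b', narrow to [0/1, 2/5)
Step 2: interval [0/1, 2/5), width = 2/5 - 0/1 = 2/5
  'b': [0/1 + 2/5*0/1, 0/1 + 2/5*2/5) = [0/1, 4/25)
  'f': [0/1 + 2/5*2/5, 0/1 + 2/5*4/5) = [4/25, 8/25) <- contains code 32/125
  'd': [0/1 + 2/5*4/5, 0/1 + 2/5*1/1) = [8/25, 2/5)
  emit 'f', narrow to [4/25, 8/25)

Answer: 4/25 8/25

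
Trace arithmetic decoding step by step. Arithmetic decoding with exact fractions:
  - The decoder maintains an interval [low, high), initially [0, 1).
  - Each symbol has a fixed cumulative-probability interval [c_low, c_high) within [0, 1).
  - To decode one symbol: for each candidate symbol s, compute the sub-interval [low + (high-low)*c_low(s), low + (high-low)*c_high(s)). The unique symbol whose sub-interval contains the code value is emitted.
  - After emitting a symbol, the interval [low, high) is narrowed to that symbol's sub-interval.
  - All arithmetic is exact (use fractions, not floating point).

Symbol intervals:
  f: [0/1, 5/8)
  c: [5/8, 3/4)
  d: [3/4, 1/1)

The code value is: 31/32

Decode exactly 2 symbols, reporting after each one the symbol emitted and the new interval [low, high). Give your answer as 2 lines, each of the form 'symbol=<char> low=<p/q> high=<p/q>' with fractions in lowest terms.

Step 1: interval [0/1, 1/1), width = 1/1 - 0/1 = 1/1
  'f': [0/1 + 1/1*0/1, 0/1 + 1/1*5/8) = [0/1, 5/8)
  'c': [0/1 + 1/1*5/8, 0/1 + 1/1*3/4) = [5/8, 3/4)
  'd': [0/1 + 1/1*3/4, 0/1 + 1/1*1/1) = [3/4, 1/1) <- contains code 31/32
  emit 'd', narrow to [3/4, 1/1)
Step 2: interval [3/4, 1/1), width = 1/1 - 3/4 = 1/4
  'f': [3/4 + 1/4*0/1, 3/4 + 1/4*5/8) = [3/4, 29/32)
  'c': [3/4 + 1/4*5/8, 3/4 + 1/4*3/4) = [29/32, 15/16)
  'd': [3/4 + 1/4*3/4, 3/4 + 1/4*1/1) = [15/16, 1/1) <- contains code 31/32
  emit 'd', narrow to [15/16, 1/1)

Answer: symbol=d low=3/4 high=1/1
symbol=d low=15/16 high=1/1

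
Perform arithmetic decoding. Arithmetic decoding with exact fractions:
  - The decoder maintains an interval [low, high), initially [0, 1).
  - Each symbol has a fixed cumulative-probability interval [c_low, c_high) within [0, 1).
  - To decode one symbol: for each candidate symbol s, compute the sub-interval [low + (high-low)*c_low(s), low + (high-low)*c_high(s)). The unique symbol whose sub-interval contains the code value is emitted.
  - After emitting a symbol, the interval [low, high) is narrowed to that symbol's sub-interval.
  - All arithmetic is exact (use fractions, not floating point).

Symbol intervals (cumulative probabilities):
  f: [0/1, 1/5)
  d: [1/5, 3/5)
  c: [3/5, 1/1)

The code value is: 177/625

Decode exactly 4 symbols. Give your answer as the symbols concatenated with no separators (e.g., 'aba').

Answer: ddff

Derivation:
Step 1: interval [0/1, 1/1), width = 1/1 - 0/1 = 1/1
  'f': [0/1 + 1/1*0/1, 0/1 + 1/1*1/5) = [0/1, 1/5)
  'd': [0/1 + 1/1*1/5, 0/1 + 1/1*3/5) = [1/5, 3/5) <- contains code 177/625
  'c': [0/1 + 1/1*3/5, 0/1 + 1/1*1/1) = [3/5, 1/1)
  emit 'd', narrow to [1/5, 3/5)
Step 2: interval [1/5, 3/5), width = 3/5 - 1/5 = 2/5
  'f': [1/5 + 2/5*0/1, 1/5 + 2/5*1/5) = [1/5, 7/25)
  'd': [1/5 + 2/5*1/5, 1/5 + 2/5*3/5) = [7/25, 11/25) <- contains code 177/625
  'c': [1/5 + 2/5*3/5, 1/5 + 2/5*1/1) = [11/25, 3/5)
  emit 'd', narrow to [7/25, 11/25)
Step 3: interval [7/25, 11/25), width = 11/25 - 7/25 = 4/25
  'f': [7/25 + 4/25*0/1, 7/25 + 4/25*1/5) = [7/25, 39/125) <- contains code 177/625
  'd': [7/25 + 4/25*1/5, 7/25 + 4/25*3/5) = [39/125, 47/125)
  'c': [7/25 + 4/25*3/5, 7/25 + 4/25*1/1) = [47/125, 11/25)
  emit 'f', narrow to [7/25, 39/125)
Step 4: interval [7/25, 39/125), width = 39/125 - 7/25 = 4/125
  'f': [7/25 + 4/125*0/1, 7/25 + 4/125*1/5) = [7/25, 179/625) <- contains code 177/625
  'd': [7/25 + 4/125*1/5, 7/25 + 4/125*3/5) = [179/625, 187/625)
  'c': [7/25 + 4/125*3/5, 7/25 + 4/125*1/1) = [187/625, 39/125)
  emit 'f', narrow to [7/25, 179/625)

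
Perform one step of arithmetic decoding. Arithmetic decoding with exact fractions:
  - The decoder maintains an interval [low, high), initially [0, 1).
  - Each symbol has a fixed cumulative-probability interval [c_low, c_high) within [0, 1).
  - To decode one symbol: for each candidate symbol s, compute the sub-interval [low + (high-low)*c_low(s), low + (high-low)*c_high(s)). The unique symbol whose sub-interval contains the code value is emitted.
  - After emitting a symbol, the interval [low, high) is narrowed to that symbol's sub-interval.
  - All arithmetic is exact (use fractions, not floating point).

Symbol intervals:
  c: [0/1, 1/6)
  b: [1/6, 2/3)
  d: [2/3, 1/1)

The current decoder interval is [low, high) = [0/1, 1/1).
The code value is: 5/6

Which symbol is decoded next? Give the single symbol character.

Interval width = high − low = 1/1 − 0/1 = 1/1
Scaled code = (code − low) / width = (5/6 − 0/1) / 1/1 = 5/6
  c: [0/1, 1/6) 
  b: [1/6, 2/3) 
  d: [2/3, 1/1) ← scaled code falls here ✓

Answer: d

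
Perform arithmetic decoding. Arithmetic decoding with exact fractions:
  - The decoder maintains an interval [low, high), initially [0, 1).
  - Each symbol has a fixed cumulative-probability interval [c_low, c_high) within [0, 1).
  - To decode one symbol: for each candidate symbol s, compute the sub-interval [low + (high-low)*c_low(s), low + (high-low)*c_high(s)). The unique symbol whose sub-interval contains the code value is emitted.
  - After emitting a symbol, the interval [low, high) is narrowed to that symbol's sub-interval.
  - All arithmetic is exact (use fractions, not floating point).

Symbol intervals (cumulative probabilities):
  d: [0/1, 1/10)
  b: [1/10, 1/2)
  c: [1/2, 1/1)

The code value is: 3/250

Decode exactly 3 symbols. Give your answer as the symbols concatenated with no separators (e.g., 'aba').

Answer: dbd

Derivation:
Step 1: interval [0/1, 1/1), width = 1/1 - 0/1 = 1/1
  'd': [0/1 + 1/1*0/1, 0/1 + 1/1*1/10) = [0/1, 1/10) <- contains code 3/250
  'b': [0/1 + 1/1*1/10, 0/1 + 1/1*1/2) = [1/10, 1/2)
  'c': [0/1 + 1/1*1/2, 0/1 + 1/1*1/1) = [1/2, 1/1)
  emit 'd', narrow to [0/1, 1/10)
Step 2: interval [0/1, 1/10), width = 1/10 - 0/1 = 1/10
  'd': [0/1 + 1/10*0/1, 0/1 + 1/10*1/10) = [0/1, 1/100)
  'b': [0/1 + 1/10*1/10, 0/1 + 1/10*1/2) = [1/100, 1/20) <- contains code 3/250
  'c': [0/1 + 1/10*1/2, 0/1 + 1/10*1/1) = [1/20, 1/10)
  emit 'b', narrow to [1/100, 1/20)
Step 3: interval [1/100, 1/20), width = 1/20 - 1/100 = 1/25
  'd': [1/100 + 1/25*0/1, 1/100 + 1/25*1/10) = [1/100, 7/500) <- contains code 3/250
  'b': [1/100 + 1/25*1/10, 1/100 + 1/25*1/2) = [7/500, 3/100)
  'c': [1/100 + 1/25*1/2, 1/100 + 1/25*1/1) = [3/100, 1/20)
  emit 'd', narrow to [1/100, 7/500)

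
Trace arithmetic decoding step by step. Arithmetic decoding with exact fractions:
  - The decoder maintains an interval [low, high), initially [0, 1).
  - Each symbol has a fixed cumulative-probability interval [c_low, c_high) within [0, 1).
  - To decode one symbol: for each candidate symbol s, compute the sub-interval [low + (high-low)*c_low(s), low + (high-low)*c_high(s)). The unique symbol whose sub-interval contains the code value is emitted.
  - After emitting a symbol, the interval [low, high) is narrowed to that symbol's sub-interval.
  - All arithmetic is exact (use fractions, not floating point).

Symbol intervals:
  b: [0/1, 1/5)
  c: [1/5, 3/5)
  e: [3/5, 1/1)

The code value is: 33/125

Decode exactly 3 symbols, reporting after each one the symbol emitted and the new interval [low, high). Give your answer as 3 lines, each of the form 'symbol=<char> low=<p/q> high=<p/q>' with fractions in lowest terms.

Step 1: interval [0/1, 1/1), width = 1/1 - 0/1 = 1/1
  'b': [0/1 + 1/1*0/1, 0/1 + 1/1*1/5) = [0/1, 1/5)
  'c': [0/1 + 1/1*1/5, 0/1 + 1/1*3/5) = [1/5, 3/5) <- contains code 33/125
  'e': [0/1 + 1/1*3/5, 0/1 + 1/1*1/1) = [3/5, 1/1)
  emit 'c', narrow to [1/5, 3/5)
Step 2: interval [1/5, 3/5), width = 3/5 - 1/5 = 2/5
  'b': [1/5 + 2/5*0/1, 1/5 + 2/5*1/5) = [1/5, 7/25) <- contains code 33/125
  'c': [1/5 + 2/5*1/5, 1/5 + 2/5*3/5) = [7/25, 11/25)
  'e': [1/5 + 2/5*3/5, 1/5 + 2/5*1/1) = [11/25, 3/5)
  emit 'b', narrow to [1/5, 7/25)
Step 3: interval [1/5, 7/25), width = 7/25 - 1/5 = 2/25
  'b': [1/5 + 2/25*0/1, 1/5 + 2/25*1/5) = [1/5, 27/125)
  'c': [1/5 + 2/25*1/5, 1/5 + 2/25*3/5) = [27/125, 31/125)
  'e': [1/5 + 2/25*3/5, 1/5 + 2/25*1/1) = [31/125, 7/25) <- contains code 33/125
  emit 'e', narrow to [31/125, 7/25)

Answer: symbol=c low=1/5 high=3/5
symbol=b low=1/5 high=7/25
symbol=e low=31/125 high=7/25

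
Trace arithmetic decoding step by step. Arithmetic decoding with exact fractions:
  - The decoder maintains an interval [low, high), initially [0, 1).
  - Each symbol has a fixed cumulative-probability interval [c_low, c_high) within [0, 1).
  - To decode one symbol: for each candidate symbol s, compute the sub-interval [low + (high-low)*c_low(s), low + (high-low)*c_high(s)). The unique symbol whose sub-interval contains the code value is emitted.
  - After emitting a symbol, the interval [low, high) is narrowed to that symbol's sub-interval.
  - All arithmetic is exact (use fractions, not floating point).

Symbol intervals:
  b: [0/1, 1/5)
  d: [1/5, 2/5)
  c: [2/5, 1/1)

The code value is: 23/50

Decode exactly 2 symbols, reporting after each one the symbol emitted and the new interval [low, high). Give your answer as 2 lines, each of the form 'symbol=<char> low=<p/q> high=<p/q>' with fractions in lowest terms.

Step 1: interval [0/1, 1/1), width = 1/1 - 0/1 = 1/1
  'b': [0/1 + 1/1*0/1, 0/1 + 1/1*1/5) = [0/1, 1/5)
  'd': [0/1 + 1/1*1/5, 0/1 + 1/1*2/5) = [1/5, 2/5)
  'c': [0/1 + 1/1*2/5, 0/1 + 1/1*1/1) = [2/5, 1/1) <- contains code 23/50
  emit 'c', narrow to [2/5, 1/1)
Step 2: interval [2/5, 1/1), width = 1/1 - 2/5 = 3/5
  'b': [2/5 + 3/5*0/1, 2/5 + 3/5*1/5) = [2/5, 13/25) <- contains code 23/50
  'd': [2/5 + 3/5*1/5, 2/5 + 3/5*2/5) = [13/25, 16/25)
  'c': [2/5 + 3/5*2/5, 2/5 + 3/5*1/1) = [16/25, 1/1)
  emit 'b', narrow to [2/5, 13/25)

Answer: symbol=c low=2/5 high=1/1
symbol=b low=2/5 high=13/25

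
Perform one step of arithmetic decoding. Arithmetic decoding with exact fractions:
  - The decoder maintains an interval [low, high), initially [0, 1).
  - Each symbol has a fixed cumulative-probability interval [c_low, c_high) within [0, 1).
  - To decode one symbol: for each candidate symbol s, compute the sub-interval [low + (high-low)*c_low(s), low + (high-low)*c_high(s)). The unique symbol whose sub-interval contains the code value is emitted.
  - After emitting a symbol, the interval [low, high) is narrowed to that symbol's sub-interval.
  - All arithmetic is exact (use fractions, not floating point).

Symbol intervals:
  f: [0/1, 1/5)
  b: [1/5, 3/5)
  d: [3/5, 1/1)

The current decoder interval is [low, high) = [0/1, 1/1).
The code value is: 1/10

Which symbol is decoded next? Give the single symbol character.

Answer: f

Derivation:
Interval width = high − low = 1/1 − 0/1 = 1/1
Scaled code = (code − low) / width = (1/10 − 0/1) / 1/1 = 1/10
  f: [0/1, 1/5) ← scaled code falls here ✓
  b: [1/5, 3/5) 
  d: [3/5, 1/1) 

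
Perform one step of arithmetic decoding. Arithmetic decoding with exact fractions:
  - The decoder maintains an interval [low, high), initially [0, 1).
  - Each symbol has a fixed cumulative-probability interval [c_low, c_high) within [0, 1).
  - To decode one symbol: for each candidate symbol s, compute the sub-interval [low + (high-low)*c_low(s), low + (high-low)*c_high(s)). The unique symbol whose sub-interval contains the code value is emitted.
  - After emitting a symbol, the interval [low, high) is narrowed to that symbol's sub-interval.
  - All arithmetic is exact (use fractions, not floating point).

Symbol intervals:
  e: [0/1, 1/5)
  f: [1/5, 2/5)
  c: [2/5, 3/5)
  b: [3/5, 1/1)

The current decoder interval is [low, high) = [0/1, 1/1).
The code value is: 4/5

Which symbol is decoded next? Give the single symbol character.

Interval width = high − low = 1/1 − 0/1 = 1/1
Scaled code = (code − low) / width = (4/5 − 0/1) / 1/1 = 4/5
  e: [0/1, 1/5) 
  f: [1/5, 2/5) 
  c: [2/5, 3/5) 
  b: [3/5, 1/1) ← scaled code falls here ✓

Answer: b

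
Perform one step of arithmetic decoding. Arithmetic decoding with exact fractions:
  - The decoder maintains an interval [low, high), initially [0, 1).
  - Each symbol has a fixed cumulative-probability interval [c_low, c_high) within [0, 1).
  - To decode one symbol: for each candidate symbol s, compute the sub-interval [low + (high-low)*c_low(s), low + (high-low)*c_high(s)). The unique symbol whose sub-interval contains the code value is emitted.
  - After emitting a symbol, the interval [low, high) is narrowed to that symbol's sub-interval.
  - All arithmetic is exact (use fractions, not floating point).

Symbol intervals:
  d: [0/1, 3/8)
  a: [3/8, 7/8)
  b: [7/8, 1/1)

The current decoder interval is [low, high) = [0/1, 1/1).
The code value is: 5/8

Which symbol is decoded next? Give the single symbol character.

Answer: a

Derivation:
Interval width = high − low = 1/1 − 0/1 = 1/1
Scaled code = (code − low) / width = (5/8 − 0/1) / 1/1 = 5/8
  d: [0/1, 3/8) 
  a: [3/8, 7/8) ← scaled code falls here ✓
  b: [7/8, 1/1) 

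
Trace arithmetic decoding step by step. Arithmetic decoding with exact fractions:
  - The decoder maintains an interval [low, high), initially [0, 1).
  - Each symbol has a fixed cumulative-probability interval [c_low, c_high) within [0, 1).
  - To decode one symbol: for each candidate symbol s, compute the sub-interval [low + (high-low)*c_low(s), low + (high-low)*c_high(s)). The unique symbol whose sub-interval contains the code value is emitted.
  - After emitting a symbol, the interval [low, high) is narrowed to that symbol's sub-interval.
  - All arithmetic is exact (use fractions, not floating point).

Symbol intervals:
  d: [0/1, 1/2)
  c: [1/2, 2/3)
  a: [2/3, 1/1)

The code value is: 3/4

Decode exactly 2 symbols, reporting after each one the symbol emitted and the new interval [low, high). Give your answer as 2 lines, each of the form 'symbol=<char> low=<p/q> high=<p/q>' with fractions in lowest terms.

Answer: symbol=a low=2/3 high=1/1
symbol=d low=2/3 high=5/6

Derivation:
Step 1: interval [0/1, 1/1), width = 1/1 - 0/1 = 1/1
  'd': [0/1 + 1/1*0/1, 0/1 + 1/1*1/2) = [0/1, 1/2)
  'c': [0/1 + 1/1*1/2, 0/1 + 1/1*2/3) = [1/2, 2/3)
  'a': [0/1 + 1/1*2/3, 0/1 + 1/1*1/1) = [2/3, 1/1) <- contains code 3/4
  emit 'a', narrow to [2/3, 1/1)
Step 2: interval [2/3, 1/1), width = 1/1 - 2/3 = 1/3
  'd': [2/3 + 1/3*0/1, 2/3 + 1/3*1/2) = [2/3, 5/6) <- contains code 3/4
  'c': [2/3 + 1/3*1/2, 2/3 + 1/3*2/3) = [5/6, 8/9)
  'a': [2/3 + 1/3*2/3, 2/3 + 1/3*1/1) = [8/9, 1/1)
  emit 'd', narrow to [2/3, 5/6)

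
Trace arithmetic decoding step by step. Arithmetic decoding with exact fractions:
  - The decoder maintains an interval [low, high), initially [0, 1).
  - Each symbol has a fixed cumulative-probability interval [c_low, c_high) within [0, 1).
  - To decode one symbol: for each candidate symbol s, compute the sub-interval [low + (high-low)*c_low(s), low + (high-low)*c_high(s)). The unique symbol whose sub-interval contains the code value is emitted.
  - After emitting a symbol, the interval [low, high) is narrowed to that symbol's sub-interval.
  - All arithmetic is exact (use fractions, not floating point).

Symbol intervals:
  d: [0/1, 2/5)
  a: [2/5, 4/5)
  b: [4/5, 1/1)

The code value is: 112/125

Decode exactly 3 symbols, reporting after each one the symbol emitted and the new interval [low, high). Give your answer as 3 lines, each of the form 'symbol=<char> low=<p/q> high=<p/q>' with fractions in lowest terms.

Step 1: interval [0/1, 1/1), width = 1/1 - 0/1 = 1/1
  'd': [0/1 + 1/1*0/1, 0/1 + 1/1*2/5) = [0/1, 2/5)
  'a': [0/1 + 1/1*2/5, 0/1 + 1/1*4/5) = [2/5, 4/5)
  'b': [0/1 + 1/1*4/5, 0/1 + 1/1*1/1) = [4/5, 1/1) <- contains code 112/125
  emit 'b', narrow to [4/5, 1/1)
Step 2: interval [4/5, 1/1), width = 1/1 - 4/5 = 1/5
  'd': [4/5 + 1/5*0/1, 4/5 + 1/5*2/5) = [4/5, 22/25)
  'a': [4/5 + 1/5*2/5, 4/5 + 1/5*4/5) = [22/25, 24/25) <- contains code 112/125
  'b': [4/5 + 1/5*4/5, 4/5 + 1/5*1/1) = [24/25, 1/1)
  emit 'a', narrow to [22/25, 24/25)
Step 3: interval [22/25, 24/25), width = 24/25 - 22/25 = 2/25
  'd': [22/25 + 2/25*0/1, 22/25 + 2/25*2/5) = [22/25, 114/125) <- contains code 112/125
  'a': [22/25 + 2/25*2/5, 22/25 + 2/25*4/5) = [114/125, 118/125)
  'b': [22/25 + 2/25*4/5, 22/25 + 2/25*1/1) = [118/125, 24/25)
  emit 'd', narrow to [22/25, 114/125)

Answer: symbol=b low=4/5 high=1/1
symbol=a low=22/25 high=24/25
symbol=d low=22/25 high=114/125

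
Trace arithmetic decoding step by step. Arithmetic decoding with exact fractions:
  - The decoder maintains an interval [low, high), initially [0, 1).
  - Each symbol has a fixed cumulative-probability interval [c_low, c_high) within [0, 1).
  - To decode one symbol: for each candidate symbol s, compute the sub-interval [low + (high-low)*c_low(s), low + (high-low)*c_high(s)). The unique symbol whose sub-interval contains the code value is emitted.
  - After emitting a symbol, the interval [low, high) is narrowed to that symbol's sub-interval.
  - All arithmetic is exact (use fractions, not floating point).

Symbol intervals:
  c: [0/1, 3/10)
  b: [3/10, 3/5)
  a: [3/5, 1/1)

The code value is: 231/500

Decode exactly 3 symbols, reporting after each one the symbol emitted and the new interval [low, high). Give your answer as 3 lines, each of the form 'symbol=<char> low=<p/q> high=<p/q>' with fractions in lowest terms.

Step 1: interval [0/1, 1/1), width = 1/1 - 0/1 = 1/1
  'c': [0/1 + 1/1*0/1, 0/1 + 1/1*3/10) = [0/1, 3/10)
  'b': [0/1 + 1/1*3/10, 0/1 + 1/1*3/5) = [3/10, 3/5) <- contains code 231/500
  'a': [0/1 + 1/1*3/5, 0/1 + 1/1*1/1) = [3/5, 1/1)
  emit 'b', narrow to [3/10, 3/5)
Step 2: interval [3/10, 3/5), width = 3/5 - 3/10 = 3/10
  'c': [3/10 + 3/10*0/1, 3/10 + 3/10*3/10) = [3/10, 39/100)
  'b': [3/10 + 3/10*3/10, 3/10 + 3/10*3/5) = [39/100, 12/25) <- contains code 231/500
  'a': [3/10 + 3/10*3/5, 3/10 + 3/10*1/1) = [12/25, 3/5)
  emit 'b', narrow to [39/100, 12/25)
Step 3: interval [39/100, 12/25), width = 12/25 - 39/100 = 9/100
  'c': [39/100 + 9/100*0/1, 39/100 + 9/100*3/10) = [39/100, 417/1000)
  'b': [39/100 + 9/100*3/10, 39/100 + 9/100*3/5) = [417/1000, 111/250)
  'a': [39/100 + 9/100*3/5, 39/100 + 9/100*1/1) = [111/250, 12/25) <- contains code 231/500
  emit 'a', narrow to [111/250, 12/25)

Answer: symbol=b low=3/10 high=3/5
symbol=b low=39/100 high=12/25
symbol=a low=111/250 high=12/25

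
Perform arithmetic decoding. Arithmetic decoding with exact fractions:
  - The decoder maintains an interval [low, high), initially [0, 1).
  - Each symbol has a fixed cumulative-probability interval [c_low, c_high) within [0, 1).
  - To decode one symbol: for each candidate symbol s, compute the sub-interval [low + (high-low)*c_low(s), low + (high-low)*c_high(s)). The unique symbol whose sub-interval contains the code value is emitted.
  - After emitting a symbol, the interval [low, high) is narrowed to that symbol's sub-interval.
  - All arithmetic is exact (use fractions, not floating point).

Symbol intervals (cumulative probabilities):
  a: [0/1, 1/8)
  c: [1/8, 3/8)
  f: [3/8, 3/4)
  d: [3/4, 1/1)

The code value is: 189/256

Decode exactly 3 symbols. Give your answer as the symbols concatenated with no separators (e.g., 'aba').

Step 1: interval [0/1, 1/1), width = 1/1 - 0/1 = 1/1
  'a': [0/1 + 1/1*0/1, 0/1 + 1/1*1/8) = [0/1, 1/8)
  'c': [0/1 + 1/1*1/8, 0/1 + 1/1*3/8) = [1/8, 3/8)
  'f': [0/1 + 1/1*3/8, 0/1 + 1/1*3/4) = [3/8, 3/4) <- contains code 189/256
  'd': [0/1 + 1/1*3/4, 0/1 + 1/1*1/1) = [3/4, 1/1)
  emit 'f', narrow to [3/8, 3/4)
Step 2: interval [3/8, 3/4), width = 3/4 - 3/8 = 3/8
  'a': [3/8 + 3/8*0/1, 3/8 + 3/8*1/8) = [3/8, 27/64)
  'c': [3/8 + 3/8*1/8, 3/8 + 3/8*3/8) = [27/64, 33/64)
  'f': [3/8 + 3/8*3/8, 3/8 + 3/8*3/4) = [33/64, 21/32)
  'd': [3/8 + 3/8*3/4, 3/8 + 3/8*1/1) = [21/32, 3/4) <- contains code 189/256
  emit 'd', narrow to [21/32, 3/4)
Step 3: interval [21/32, 3/4), width = 3/4 - 21/32 = 3/32
  'a': [21/32 + 3/32*0/1, 21/32 + 3/32*1/8) = [21/32, 171/256)
  'c': [21/32 + 3/32*1/8, 21/32 + 3/32*3/8) = [171/256, 177/256)
  'f': [21/32 + 3/32*3/8, 21/32 + 3/32*3/4) = [177/256, 93/128)
  'd': [21/32 + 3/32*3/4, 21/32 + 3/32*1/1) = [93/128, 3/4) <- contains code 189/256
  emit 'd', narrow to [93/128, 3/4)

Answer: fdd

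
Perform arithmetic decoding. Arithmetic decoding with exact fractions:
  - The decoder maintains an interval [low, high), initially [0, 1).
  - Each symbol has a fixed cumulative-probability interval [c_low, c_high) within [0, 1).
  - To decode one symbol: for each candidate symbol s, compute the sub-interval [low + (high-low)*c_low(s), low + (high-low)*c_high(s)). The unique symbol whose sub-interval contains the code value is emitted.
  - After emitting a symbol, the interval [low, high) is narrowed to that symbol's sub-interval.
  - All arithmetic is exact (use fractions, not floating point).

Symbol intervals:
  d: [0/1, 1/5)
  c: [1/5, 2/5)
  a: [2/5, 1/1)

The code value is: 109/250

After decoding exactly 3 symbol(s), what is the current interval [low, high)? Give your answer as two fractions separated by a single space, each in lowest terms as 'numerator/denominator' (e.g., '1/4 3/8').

Step 1: interval [0/1, 1/1), width = 1/1 - 0/1 = 1/1
  'd': [0/1 + 1/1*0/1, 0/1 + 1/1*1/5) = [0/1, 1/5)
  'c': [0/1 + 1/1*1/5, 0/1 + 1/1*2/5) = [1/5, 2/5)
  'a': [0/1 + 1/1*2/5, 0/1 + 1/1*1/1) = [2/5, 1/1) <- contains code 109/250
  emit 'a', narrow to [2/5, 1/1)
Step 2: interval [2/5, 1/1), width = 1/1 - 2/5 = 3/5
  'd': [2/5 + 3/5*0/1, 2/5 + 3/5*1/5) = [2/5, 13/25) <- contains code 109/250
  'c': [2/5 + 3/5*1/5, 2/5 + 3/5*2/5) = [13/25, 16/25)
  'a': [2/5 + 3/5*2/5, 2/5 + 3/5*1/1) = [16/25, 1/1)
  emit 'd', narrow to [2/5, 13/25)
Step 3: interval [2/5, 13/25), width = 13/25 - 2/5 = 3/25
  'd': [2/5 + 3/25*0/1, 2/5 + 3/25*1/5) = [2/5, 53/125)
  'c': [2/5 + 3/25*1/5, 2/5 + 3/25*2/5) = [53/125, 56/125) <- contains code 109/250
  'a': [2/5 + 3/25*2/5, 2/5 + 3/25*1/1) = [56/125, 13/25)
  emit 'c', narrow to [53/125, 56/125)

Answer: 53/125 56/125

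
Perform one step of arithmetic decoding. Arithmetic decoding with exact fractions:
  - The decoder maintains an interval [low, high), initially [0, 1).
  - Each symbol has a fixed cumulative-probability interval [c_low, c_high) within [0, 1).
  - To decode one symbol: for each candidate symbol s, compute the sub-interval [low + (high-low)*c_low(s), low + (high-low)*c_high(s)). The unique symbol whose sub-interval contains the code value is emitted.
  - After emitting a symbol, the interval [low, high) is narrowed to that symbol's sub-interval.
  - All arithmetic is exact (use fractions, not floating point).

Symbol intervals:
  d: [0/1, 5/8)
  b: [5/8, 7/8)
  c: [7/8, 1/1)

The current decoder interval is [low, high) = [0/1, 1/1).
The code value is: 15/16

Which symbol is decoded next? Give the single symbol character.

Answer: c

Derivation:
Interval width = high − low = 1/1 − 0/1 = 1/1
Scaled code = (code − low) / width = (15/16 − 0/1) / 1/1 = 15/16
  d: [0/1, 5/8) 
  b: [5/8, 7/8) 
  c: [7/8, 1/1) ← scaled code falls here ✓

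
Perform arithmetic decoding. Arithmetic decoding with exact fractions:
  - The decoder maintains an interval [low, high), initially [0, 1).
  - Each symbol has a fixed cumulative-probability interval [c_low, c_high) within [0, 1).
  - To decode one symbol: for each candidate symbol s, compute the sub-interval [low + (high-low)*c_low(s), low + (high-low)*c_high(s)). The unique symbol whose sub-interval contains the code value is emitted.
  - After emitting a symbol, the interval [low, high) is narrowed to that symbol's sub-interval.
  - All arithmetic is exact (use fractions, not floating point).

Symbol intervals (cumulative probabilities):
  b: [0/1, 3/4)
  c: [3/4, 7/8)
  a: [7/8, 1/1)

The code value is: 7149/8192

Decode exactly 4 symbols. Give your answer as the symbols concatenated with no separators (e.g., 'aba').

Step 1: interval [0/1, 1/1), width = 1/1 - 0/1 = 1/1
  'b': [0/1 + 1/1*0/1, 0/1 + 1/1*3/4) = [0/1, 3/4)
  'c': [0/1 + 1/1*3/4, 0/1 + 1/1*7/8) = [3/4, 7/8) <- contains code 7149/8192
  'a': [0/1 + 1/1*7/8, 0/1 + 1/1*1/1) = [7/8, 1/1)
  emit 'c', narrow to [3/4, 7/8)
Step 2: interval [3/4, 7/8), width = 7/8 - 3/4 = 1/8
  'b': [3/4 + 1/8*0/1, 3/4 + 1/8*3/4) = [3/4, 27/32)
  'c': [3/4 + 1/8*3/4, 3/4 + 1/8*7/8) = [27/32, 55/64)
  'a': [3/4 + 1/8*7/8, 3/4 + 1/8*1/1) = [55/64, 7/8) <- contains code 7149/8192
  emit 'a', narrow to [55/64, 7/8)
Step 3: interval [55/64, 7/8), width = 7/8 - 55/64 = 1/64
  'b': [55/64 + 1/64*0/1, 55/64 + 1/64*3/4) = [55/64, 223/256)
  'c': [55/64 + 1/64*3/4, 55/64 + 1/64*7/8) = [223/256, 447/512) <- contains code 7149/8192
  'a': [55/64 + 1/64*7/8, 55/64 + 1/64*1/1) = [447/512, 7/8)
  emit 'c', narrow to [223/256, 447/512)
Step 4: interval [223/256, 447/512), width = 447/512 - 223/256 = 1/512
  'b': [223/256 + 1/512*0/1, 223/256 + 1/512*3/4) = [223/256, 1787/2048)
  'c': [223/256 + 1/512*3/4, 223/256 + 1/512*7/8) = [1787/2048, 3575/4096) <- contains code 7149/8192
  'a': [223/256 + 1/512*7/8, 223/256 + 1/512*1/1) = [3575/4096, 447/512)
  emit 'c', narrow to [1787/2048, 3575/4096)

Answer: cacc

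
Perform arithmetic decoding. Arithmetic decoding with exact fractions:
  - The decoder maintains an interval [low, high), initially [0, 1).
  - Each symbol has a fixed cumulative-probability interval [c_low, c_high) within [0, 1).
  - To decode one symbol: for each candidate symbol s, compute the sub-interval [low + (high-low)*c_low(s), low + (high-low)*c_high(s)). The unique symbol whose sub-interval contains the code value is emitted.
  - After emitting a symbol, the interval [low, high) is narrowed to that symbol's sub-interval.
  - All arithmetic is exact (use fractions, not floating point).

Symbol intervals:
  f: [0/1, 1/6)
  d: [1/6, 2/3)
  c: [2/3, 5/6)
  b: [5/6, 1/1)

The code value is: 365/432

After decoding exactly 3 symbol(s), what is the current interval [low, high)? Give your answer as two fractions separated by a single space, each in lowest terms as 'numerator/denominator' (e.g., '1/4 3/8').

Answer: 181/216 23/27

Derivation:
Step 1: interval [0/1, 1/1), width = 1/1 - 0/1 = 1/1
  'f': [0/1 + 1/1*0/1, 0/1 + 1/1*1/6) = [0/1, 1/6)
  'd': [0/1 + 1/1*1/6, 0/1 + 1/1*2/3) = [1/6, 2/3)
  'c': [0/1 + 1/1*2/3, 0/1 + 1/1*5/6) = [2/3, 5/6)
  'b': [0/1 + 1/1*5/6, 0/1 + 1/1*1/1) = [5/6, 1/1) <- contains code 365/432
  emit 'b', narrow to [5/6, 1/1)
Step 2: interval [5/6, 1/1), width = 1/1 - 5/6 = 1/6
  'f': [5/6 + 1/6*0/1, 5/6 + 1/6*1/6) = [5/6, 31/36) <- contains code 365/432
  'd': [5/6 + 1/6*1/6, 5/6 + 1/6*2/3) = [31/36, 17/18)
  'c': [5/6 + 1/6*2/3, 5/6 + 1/6*5/6) = [17/18, 35/36)
  'b': [5/6 + 1/6*5/6, 5/6 + 1/6*1/1) = [35/36, 1/1)
  emit 'f', narrow to [5/6, 31/36)
Step 3: interval [5/6, 31/36), width = 31/36 - 5/6 = 1/36
  'f': [5/6 + 1/36*0/1, 5/6 + 1/36*1/6) = [5/6, 181/216)
  'd': [5/6 + 1/36*1/6, 5/6 + 1/36*2/3) = [181/216, 23/27) <- contains code 365/432
  'c': [5/6 + 1/36*2/3, 5/6 + 1/36*5/6) = [23/27, 185/216)
  'b': [5/6 + 1/36*5/6, 5/6 + 1/36*1/1) = [185/216, 31/36)
  emit 'd', narrow to [181/216, 23/27)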